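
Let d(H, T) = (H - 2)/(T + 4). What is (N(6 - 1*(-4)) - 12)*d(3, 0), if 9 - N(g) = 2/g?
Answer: -⅘ ≈ -0.80000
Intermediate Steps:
N(g) = 9 - 2/g
d(H, T) = (-2 + H)/(4 + T)
(N(6 - 1*(-4)) - 12)*d(3, 0) = ((9 - 2/(6 - 1*(-4))) - 12)*((-2 + 3)/(4 + 0)) = ((9 - 2/(6 + 4)) - 12)*(1/4) = ((9 - 2/10) - 12)*((¼)*1) = ((9 - 2*⅒) - 12)*(¼) = ((9 - ⅕) - 12)*(¼) = (44/5 - 12)*(¼) = -16/5*¼ = -⅘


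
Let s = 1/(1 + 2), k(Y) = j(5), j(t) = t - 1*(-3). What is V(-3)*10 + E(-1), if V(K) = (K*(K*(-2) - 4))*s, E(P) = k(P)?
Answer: -12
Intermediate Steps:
j(t) = 3 + t (j(t) = t + 3 = 3 + t)
k(Y) = 8 (k(Y) = 3 + 5 = 8)
s = 1/3 ≈ 0.33333
E(P) = 8
V(K) = K*(-4 - 2*K)/3 (V(K) = (K*(K*(-2) - 4))*(1/3) = (K*(-2*K - 4))*(1/3) = (K*(-4 - 2*K))*(1/3) = K*(-4 - 2*K)/3)
V(-3)*10 + E(-1) = -2/3*(-3)*(2 - 3)*10 + 8 = -2/3*(-3)*(-1)*10 + 8 = -2*10 + 8 = -20 + 8 = -12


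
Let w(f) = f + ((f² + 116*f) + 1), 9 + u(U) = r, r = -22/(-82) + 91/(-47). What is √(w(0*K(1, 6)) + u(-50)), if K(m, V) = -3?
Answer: 9*I*√443210/1927 ≈ 3.1093*I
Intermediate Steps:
r = -3214/1927 (r = -22*(-1/82) + 91*(-1/47) = 11/41 - 91/47 = -3214/1927 ≈ -1.6679)
u(U) = -20557/1927 (u(U) = -9 - 3214/1927 = -20557/1927)
w(f) = 1 + f² + 117*f (w(f) = f + (1 + f² + 116*f) = 1 + f² + 117*f)
√(w(0*K(1, 6)) + u(-50)) = √((1 + (0*(-3))² + 117*(0*(-3))) - 20557/1927) = √((1 + 0² + 117*0) - 20557/1927) = √((1 + 0 + 0) - 20557/1927) = √(1 - 20557/1927) = √(-18630/1927) = 9*I*√443210/1927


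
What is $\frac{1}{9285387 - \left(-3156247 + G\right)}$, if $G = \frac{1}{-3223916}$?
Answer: $\frac{3223916}{40110782918745} \approx 8.0375 \cdot 10^{-8}$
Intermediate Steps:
$G = - \frac{1}{3223916} \approx -3.1018 \cdot 10^{-7}$
$\frac{1}{9285387 - \left(-3156247 + G\right)} = \frac{1}{9285387 + \left(3156247 - - \frac{1}{3223916}\right)} = \frac{1}{9285387 + \left(3156247 + \frac{1}{3223916}\right)} = \frac{1}{9285387 + \frac{10175475203253}{3223916}} = \frac{1}{\frac{40110782918745}{3223916}} = \frac{3223916}{40110782918745}$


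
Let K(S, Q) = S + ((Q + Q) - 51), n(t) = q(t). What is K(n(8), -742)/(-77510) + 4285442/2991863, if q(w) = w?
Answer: 2091510461/1440368330 ≈ 1.4521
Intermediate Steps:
n(t) = t
K(S, Q) = -51 + S + 2*Q (K(S, Q) = S + (2*Q - 51) = S + (-51 + 2*Q) = -51 + S + 2*Q)
K(n(8), -742)/(-77510) + 4285442/2991863 = (-51 + 8 + 2*(-742))/(-77510) + 4285442/2991863 = (-51 + 8 - 1484)*(-1/77510) + 4285442*(1/2991863) = -1527*(-1/77510) + 612206/427409 = 1527/77510 + 612206/427409 = 2091510461/1440368330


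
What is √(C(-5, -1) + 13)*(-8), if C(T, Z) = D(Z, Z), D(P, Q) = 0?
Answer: -8*√13 ≈ -28.844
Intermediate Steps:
C(T, Z) = 0
√(C(-5, -1) + 13)*(-8) = √(0 + 13)*(-8) = √13*(-8) = -8*√13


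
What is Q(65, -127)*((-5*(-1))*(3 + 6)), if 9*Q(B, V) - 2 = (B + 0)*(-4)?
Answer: -1290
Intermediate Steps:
Q(B, V) = 2/9 - 4*B/9 (Q(B, V) = 2/9 + ((B + 0)*(-4))/9 = 2/9 + (B*(-4))/9 = 2/9 + (-4*B)/9 = 2/9 - 4*B/9)
Q(65, -127)*((-5*(-1))*(3 + 6)) = (2/9 - 4/9*65)*((-5*(-1))*(3 + 6)) = (2/9 - 260/9)*(5*9) = -86/3*45 = -1290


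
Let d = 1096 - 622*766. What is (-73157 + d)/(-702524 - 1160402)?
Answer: 548513/1862926 ≈ 0.29444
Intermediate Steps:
d = -475356 (d = 1096 - 476452 = -475356)
(-73157 + d)/(-702524 - 1160402) = (-73157 - 475356)/(-702524 - 1160402) = -548513/(-1862926) = -548513*(-1/1862926) = 548513/1862926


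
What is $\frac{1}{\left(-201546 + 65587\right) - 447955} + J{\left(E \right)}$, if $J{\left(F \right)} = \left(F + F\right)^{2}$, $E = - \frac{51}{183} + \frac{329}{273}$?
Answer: $\frac{3781904765485}{1101581204958} \approx 3.4332$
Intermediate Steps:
$E = \frac{2204}{2379}$ ($E = \left(-51\right) \frac{1}{183} + 329 \cdot \frac{1}{273} = - \frac{17}{61} + \frac{47}{39} = \frac{2204}{2379} \approx 0.92644$)
$J{\left(F \right)} = 4 F^{2}$ ($J{\left(F \right)} = \left(2 F\right)^{2} = 4 F^{2}$)
$\frac{1}{\left(-201546 + 65587\right) - 447955} + J{\left(E \right)} = \frac{1}{\left(-201546 + 65587\right) - 447955} + 4 \left(\frac{2204}{2379}\right)^{2} = \frac{1}{-135959 - 447955} + 4 \cdot \frac{4857616}{5659641} = \frac{1}{-583914} + \frac{19430464}{5659641} = - \frac{1}{583914} + \frac{19430464}{5659641} = \frac{3781904765485}{1101581204958}$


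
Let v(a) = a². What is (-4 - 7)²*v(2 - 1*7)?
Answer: 3025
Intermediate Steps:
(-4 - 7)²*v(2 - 1*7) = (-4 - 7)²*(2 - 1*7)² = (-11)²*(2 - 7)² = 121*(-5)² = 121*25 = 3025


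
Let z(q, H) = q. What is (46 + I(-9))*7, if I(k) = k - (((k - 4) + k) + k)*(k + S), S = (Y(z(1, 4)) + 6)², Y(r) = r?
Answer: 8939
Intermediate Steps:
S = 49 (S = (1 + 6)² = 7² = 49)
I(k) = k - (-4 + 3*k)*(49 + k) (I(k) = k - (((k - 4) + k) + k)*(k + 49) = k - (((-4 + k) + k) + k)*(49 + k) = k - ((-4 + 2*k) + k)*(49 + k) = k - (-4 + 3*k)*(49 + k))
(46 + I(-9))*7 = (46 + (196 - 142*(-9) - 3*(-9)²))*7 = (46 + (196 + 1278 - 3*81))*7 = (46 + (196 + 1278 - 243))*7 = (46 + 1231)*7 = 1277*7 = 8939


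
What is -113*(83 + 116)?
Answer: -22487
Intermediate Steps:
-113*(83 + 116) = -113*199 = -22487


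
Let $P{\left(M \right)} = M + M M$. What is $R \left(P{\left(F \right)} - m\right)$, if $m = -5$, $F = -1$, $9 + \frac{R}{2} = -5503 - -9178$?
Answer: $36660$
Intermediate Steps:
$R = 7332$ ($R = -18 + 2 \left(-5503 - -9178\right) = -18 + 2 \left(-5503 + 9178\right) = -18 + 2 \cdot 3675 = -18 + 7350 = 7332$)
$P{\left(M \right)} = M + M^{2}$
$R \left(P{\left(F \right)} - m\right) = 7332 \left(- (1 - 1) - -5\right) = 7332 \left(\left(-1\right) 0 + 5\right) = 7332 \left(0 + 5\right) = 7332 \cdot 5 = 36660$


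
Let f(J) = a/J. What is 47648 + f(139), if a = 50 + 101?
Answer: 6623223/139 ≈ 47649.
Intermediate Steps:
a = 151
f(J) = 151/J
47648 + f(139) = 47648 + 151/139 = 6623223/139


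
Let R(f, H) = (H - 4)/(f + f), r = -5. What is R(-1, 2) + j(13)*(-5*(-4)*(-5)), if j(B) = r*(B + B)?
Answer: 13001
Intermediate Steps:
j(B) = -10*B (j(B) = -5*(B + B) = -10*B)
R(f, H) = (-4 + H)/(2*f) (R(f, H) = (-4 + H)/((2*f)) = (-4 + H)*(1/(2*f)) = (-4 + H)/(2*f))
R(-1, 2) + j(13)*(-5*(-4)*(-5)) = (1/2)*(-4 + 2)/(-1) + (-10*13)*(-5*(-4)*(-5)) = (1/2)*(-1)*(-2) - 2600*(-5) = 1 - 130*(-100) = 1 + 13000 = 13001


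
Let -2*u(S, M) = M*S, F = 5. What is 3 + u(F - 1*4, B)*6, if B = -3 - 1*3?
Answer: 21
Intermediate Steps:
B = -6 (B = -3 - 3 = -6)
u(S, M) = -M*S/2
3 + u(F - 1*4, B)*6 = 3 - 1/2*(-6)*(5 - 1*4)*6 = 3 - 1/2*(-6)*(5 - 4)*6 = 3 - 1/2*(-6)*1*6 = 3 + 3*6 = 3 + 18 = 21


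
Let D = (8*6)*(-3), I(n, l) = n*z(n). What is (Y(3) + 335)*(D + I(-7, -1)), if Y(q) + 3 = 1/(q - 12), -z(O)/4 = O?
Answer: -1015580/9 ≈ -1.1284e+5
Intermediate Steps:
z(O) = -4*O
Y(q) = -3 + 1/(-12 + q) (Y(q) = -3 + 1/(q - 12) = -3 + 1/(-12 + q))
I(n, l) = -4*n**2 (I(n, l) = n*(-4*n) = -4*n**2)
D = -144 (D = 48*(-3) = -144)
(Y(3) + 335)*(D + I(-7, -1)) = ((37 - 3*3)/(-12 + 3) + 335)*(-144 - 4*(-7)**2) = ((37 - 9)/(-9) + 335)*(-144 - 4*49) = (-1/9*28 + 335)*(-144 - 196) = (-28/9 + 335)*(-340) = (2987/9)*(-340) = -1015580/9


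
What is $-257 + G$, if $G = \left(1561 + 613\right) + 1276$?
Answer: $3193$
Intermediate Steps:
$G = 3450$ ($G = 2174 + 1276 = 3450$)
$-257 + G = -257 + 3450 = 3193$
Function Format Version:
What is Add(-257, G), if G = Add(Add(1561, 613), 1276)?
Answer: 3193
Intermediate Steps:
G = 3450 (G = Add(2174, 1276) = 3450)
Add(-257, G) = Add(-257, 3450) = 3193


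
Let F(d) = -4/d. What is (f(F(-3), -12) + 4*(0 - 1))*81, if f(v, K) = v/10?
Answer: -1566/5 ≈ -313.20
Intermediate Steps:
f(v, K) = v/10 (f(v, K) = v*(⅒) = v/10)
(f(F(-3), -12) + 4*(0 - 1))*81 = ((-4/(-3))/10 + 4*(0 - 1))*81 = ((-4*(-⅓))/10 + 4*(-1))*81 = ((⅒)*(4/3) - 4)*81 = (2/15 - 4)*81 = -58/15*81 = -1566/5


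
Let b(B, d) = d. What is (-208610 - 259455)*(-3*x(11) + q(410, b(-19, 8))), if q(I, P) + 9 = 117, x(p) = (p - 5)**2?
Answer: 0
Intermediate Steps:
x(p) = (-5 + p)**2
q(I, P) = 108 (q(I, P) = -9 + 117 = 108)
(-208610 - 259455)*(-3*x(11) + q(410, b(-19, 8))) = (-208610 - 259455)*(-3*(-5 + 11)**2 + 108) = -468065*(-3*6**2 + 108) = -468065*(-3*36 + 108) = -468065*(-108 + 108) = -468065*0 = 0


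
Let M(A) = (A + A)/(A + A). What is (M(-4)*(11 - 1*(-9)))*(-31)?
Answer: -620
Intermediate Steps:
M(A) = 1 (M(A) = (2*A)/((2*A)) = (2*A)*(1/(2*A)) = 1)
(M(-4)*(11 - 1*(-9)))*(-31) = (1*(11 - 1*(-9)))*(-31) = (1*(11 + 9))*(-31) = (1*20)*(-31) = 20*(-31) = -620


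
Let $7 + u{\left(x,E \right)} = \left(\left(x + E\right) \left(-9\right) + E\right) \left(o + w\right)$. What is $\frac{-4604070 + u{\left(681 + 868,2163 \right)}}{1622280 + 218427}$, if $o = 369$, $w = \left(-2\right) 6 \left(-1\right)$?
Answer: $- \frac{16508422}{1840707} \approx -8.9685$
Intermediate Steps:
$w = 12$ ($w = \left(-12\right) \left(-1\right) = 12$)
$u{\left(x,E \right)} = -7 - 3429 x - 3048 E$ ($u{\left(x,E \right)} = -7 + \left(\left(x + E\right) \left(-9\right) + E\right) \left(369 + 12\right) = -7 + \left(\left(E + x\right) \left(-9\right) + E\right) 381 = -7 + \left(\left(- 9 E - 9 x\right) + E\right) 381 = -7 + \left(- 9 x - 8 E\right) 381 = -7 - \left(3048 E + 3429 x\right) = -7 - 3429 x - 3048 E$)
$\frac{-4604070 + u{\left(681 + 868,2163 \right)}}{1622280 + 218427} = \frac{-4604070 - \left(6592831 + 3429 \left(681 + 868\right)\right)}{1622280 + 218427} = \frac{-4604070 - 11904352}{1840707} = \left(-4604070 - 11904352\right) \frac{1}{1840707} = \left(-16508422\right) \frac{1}{1840707} = - \frac{16508422}{1840707}$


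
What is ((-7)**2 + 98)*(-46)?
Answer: -6762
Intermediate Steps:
((-7)**2 + 98)*(-46) = (49 + 98)*(-46) = 147*(-46) = -6762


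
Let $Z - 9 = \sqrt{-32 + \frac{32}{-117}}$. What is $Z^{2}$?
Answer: $\frac{5701}{117} + \frac{48 i \sqrt{767}}{13} \approx 48.727 + 102.26 i$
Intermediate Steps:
$Z = 9 + \frac{8 i \sqrt{767}}{39}$ ($Z = 9 + \sqrt{-32 + \frac{32}{-117}} = 9 + \sqrt{-32 + 32 \left(- \frac{1}{117}\right)} = 9 + \sqrt{-32 - \frac{32}{117}} = 9 + \sqrt{- \frac{3776}{117}} = 9 + \frac{8 i \sqrt{767}}{39} \approx 9.0 + 5.681 i$)
$Z^{2} = \left(9 + \frac{8 i \sqrt{767}}{39}\right)^{2}$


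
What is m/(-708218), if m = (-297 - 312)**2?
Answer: -52983/101174 ≈ -0.52368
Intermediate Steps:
m = 370881 (m = (-609)**2 = 370881)
m/(-708218) = 370881/(-708218) = 370881*(-1/708218) = -52983/101174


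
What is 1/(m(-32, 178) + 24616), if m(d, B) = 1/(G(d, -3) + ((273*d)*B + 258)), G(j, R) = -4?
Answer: 1554754/38271824463 ≈ 4.0624e-5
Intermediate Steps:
m(d, B) = 1/(254 + 273*B*d) (m(d, B) = 1/(-4 + ((273*d)*B + 258)) = 1/(-4 + (273*B*d + 258)) = 1/(-4 + (258 + 273*B*d)) = 1/(254 + 273*B*d))
1/(m(-32, 178) + 24616) = 1/(1/(254 + 273*178*(-32)) + 24616) = 1/(1/(254 - 1555008) + 24616) = 1/(1/(-1554754) + 24616) = 1/(-1/1554754 + 24616) = 1/(38271824463/1554754) = 1554754/38271824463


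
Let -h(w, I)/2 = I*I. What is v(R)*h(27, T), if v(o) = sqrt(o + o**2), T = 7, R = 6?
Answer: -98*sqrt(42) ≈ -635.11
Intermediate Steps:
h(w, I) = -2*I**2 (h(w, I) = -2*I*I = -2*I**2)
v(R)*h(27, T) = sqrt(6*(1 + 6))*(-2*7**2) = sqrt(6*7)*(-2*49) = sqrt(42)*(-98) = -98*sqrt(42)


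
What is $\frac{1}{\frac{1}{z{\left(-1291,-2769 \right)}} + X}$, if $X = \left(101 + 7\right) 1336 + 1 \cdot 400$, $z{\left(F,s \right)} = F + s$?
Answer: $\frac{4060}{587433279} \approx 6.9114 \cdot 10^{-6}$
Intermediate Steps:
$X = 144688$ ($X = 108 \cdot 1336 + 400 = 144288 + 400 = 144688$)
$\frac{1}{\frac{1}{z{\left(-1291,-2769 \right)}} + X} = \frac{1}{\frac{1}{-1291 - 2769} + 144688} = \frac{1}{\frac{1}{-4060} + 144688} = \frac{1}{- \frac{1}{4060} + 144688} = \frac{1}{\frac{587433279}{4060}} = \frac{4060}{587433279}$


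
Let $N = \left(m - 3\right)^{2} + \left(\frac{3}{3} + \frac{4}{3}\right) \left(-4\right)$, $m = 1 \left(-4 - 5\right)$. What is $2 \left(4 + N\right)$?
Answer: $\frac{832}{3} \approx 277.33$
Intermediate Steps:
$m = -9$ ($m = 1 \left(-9\right) = -9$)
$N = \frac{404}{3}$ ($N = \left(-9 - 3\right)^{2} + \left(\frac{3}{3} + \frac{4}{3}\right) \left(-4\right) = \left(-12\right)^{2} + \left(3 \cdot \frac{1}{3} + 4 \cdot \frac{1}{3}\right) \left(-4\right) = 144 + \left(1 + \frac{4}{3}\right) \left(-4\right) = 144 + \frac{7}{3} \left(-4\right) = 144 - \frac{28}{3} = \frac{404}{3} \approx 134.67$)
$2 \left(4 + N\right) = 2 \left(4 + \frac{404}{3}\right) = 2 \cdot \frac{416}{3} = \frac{832}{3}$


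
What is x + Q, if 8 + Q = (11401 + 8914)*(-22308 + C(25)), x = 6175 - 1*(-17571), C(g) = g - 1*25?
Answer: -453163282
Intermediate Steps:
C(g) = -25 + g (C(g) = g - 25 = -25 + g)
x = 23746 (x = 6175 + 17571 = 23746)
Q = -453187028 (Q = -8 + (11401 + 8914)*(-22308 + (-25 + 25)) = -8 + 20315*(-22308 + 0) = -8 + 20315*(-22308) = -8 - 453187020 = -453187028)
x + Q = 23746 - 453187028 = -453163282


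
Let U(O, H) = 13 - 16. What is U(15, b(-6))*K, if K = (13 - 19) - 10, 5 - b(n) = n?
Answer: 48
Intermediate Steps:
b(n) = 5 - n
U(O, H) = -3
K = -16 (K = -6 - 10 = -16)
U(15, b(-6))*K = -3*(-16) = 48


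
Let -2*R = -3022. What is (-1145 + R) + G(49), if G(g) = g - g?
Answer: 366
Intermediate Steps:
R = 1511 (R = -1/2*(-3022) = 1511)
G(g) = 0
(-1145 + R) + G(49) = (-1145 + 1511) + 0 = 366 + 0 = 366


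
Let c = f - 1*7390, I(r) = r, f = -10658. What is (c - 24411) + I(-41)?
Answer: -42500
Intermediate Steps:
c = -18048 (c = -10658 - 1*7390 = -10658 - 7390 = -18048)
(c - 24411) + I(-41) = (-18048 - 24411) - 41 = -42459 - 41 = -42500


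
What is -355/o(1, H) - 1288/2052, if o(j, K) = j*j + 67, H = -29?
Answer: -204011/34884 ≈ -5.8483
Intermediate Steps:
o(j, K) = 67 + j² (o(j, K) = j² + 67 = 67 + j²)
-355/o(1, H) - 1288/2052 = -355/(67 + 1²) - 1288/2052 = -355/(67 + 1) - 1288*1/2052 = -355/68 - 322/513 = -204011/34884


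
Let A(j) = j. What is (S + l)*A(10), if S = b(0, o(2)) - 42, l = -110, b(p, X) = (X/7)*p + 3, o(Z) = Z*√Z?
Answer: -1490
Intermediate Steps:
o(Z) = Z^(3/2)
b(p, X) = 3 + X*p/7 (b(p, X) = (X*(⅐))*p + 3 = (X/7)*p + 3 = X*p/7 + 3 = 3 + X*p/7)
S = -39 (S = (3 + (⅐)*2^(3/2)*0) - 42 = (3 + (⅐)*(2*√2)*0) - 42 = (3 + 0) - 42 = 3 - 42 = -39)
(S + l)*A(10) = (-39 - 110)*10 = -149*10 = -1490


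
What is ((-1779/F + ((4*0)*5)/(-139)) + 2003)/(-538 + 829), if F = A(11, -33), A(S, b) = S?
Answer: 20254/3201 ≈ 6.3274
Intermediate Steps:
F = 11
((-1779/F + ((4*0)*5)/(-139)) + 2003)/(-538 + 829) = ((-1779/11 + ((4*0)*5)/(-139)) + 2003)/(-538 + 829) = ((-1779*1/11 + (0*5)*(-1/139)) + 2003)/291 = ((-1779/11 + 0*(-1/139)) + 2003)*(1/291) = ((-1779/11 + 0) + 2003)*(1/291) = (-1779/11 + 2003)*(1/291) = (20254/11)*(1/291) = 20254/3201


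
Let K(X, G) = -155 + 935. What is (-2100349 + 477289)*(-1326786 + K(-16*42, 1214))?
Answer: 2152187298360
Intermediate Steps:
K(X, G) = 780
(-2100349 + 477289)*(-1326786 + K(-16*42, 1214)) = (-2100349 + 477289)*(-1326786 + 780) = -1623060*(-1326006) = 2152187298360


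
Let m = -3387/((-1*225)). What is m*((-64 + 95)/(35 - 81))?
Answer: -34999/3450 ≈ -10.145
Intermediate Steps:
m = 1129/75 (m = -3387/(-225) = -3387*(-1/225) = 1129/75 ≈ 15.053)
m*((-64 + 95)/(35 - 81)) = 1129*((-64 + 95)/(35 - 81))/75 = 1129*(31/(-46))/75 = 1129*(31*(-1/46))/75 = (1129/75)*(-31/46) = -34999/3450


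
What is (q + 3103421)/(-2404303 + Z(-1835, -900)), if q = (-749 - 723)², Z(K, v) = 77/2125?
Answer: -11199185625/5109143798 ≈ -2.1920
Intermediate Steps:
Z(K, v) = 77/2125 (Z(K, v) = 77*(1/2125) = 77/2125)
q = 2166784 (q = (-1472)² = 2166784)
(q + 3103421)/(-2404303 + Z(-1835, -900)) = (2166784 + 3103421)/(-2404303 + 77/2125) = 5270205/(-5109143798/2125) = 5270205*(-2125/5109143798) = -11199185625/5109143798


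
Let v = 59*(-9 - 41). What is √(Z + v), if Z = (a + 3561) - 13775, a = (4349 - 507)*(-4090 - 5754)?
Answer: 2*I*√9458453 ≈ 6150.9*I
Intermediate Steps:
a = -37820648 (a = 3842*(-9844) = -37820648)
Z = -37830862 (Z = (-37820648 + 3561) - 13775 = -37817087 - 13775 = -37830862)
v = -2950 (v = 59*(-50) = -2950)
√(Z + v) = √(-37830862 - 2950) = √(-37833812) = 2*I*√9458453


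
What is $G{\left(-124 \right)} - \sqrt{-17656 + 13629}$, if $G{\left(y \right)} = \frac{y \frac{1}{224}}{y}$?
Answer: $\frac{1}{224} - i \sqrt{4027} \approx 0.0044643 - 63.459 i$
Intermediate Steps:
$G{\left(y \right)} = \frac{1}{224}$ ($G{\left(y \right)} = \frac{y \frac{1}{224}}{y} = \frac{\frac{1}{224} y}{y} = \frac{1}{224}$)
$G{\left(-124 \right)} - \sqrt{-17656 + 13629} = \frac{1}{224} - \sqrt{-17656 + 13629} = \frac{1}{224} - \sqrt{-4027} = \frac{1}{224} - i \sqrt{4027}$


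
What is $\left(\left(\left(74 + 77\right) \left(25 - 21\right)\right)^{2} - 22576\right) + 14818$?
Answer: $357058$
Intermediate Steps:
$\left(\left(\left(74 + 77\right) \left(25 - 21\right)\right)^{2} - 22576\right) + 14818 = \left(\left(151 \cdot 4\right)^{2} - 22576\right) + 14818 = \left(604^{2} - 22576\right) + 14818 = \left(364816 - 22576\right) + 14818 = 342240 + 14818 = 357058$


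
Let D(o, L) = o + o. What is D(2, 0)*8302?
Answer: 33208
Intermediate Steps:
D(o, L) = 2*o
D(2, 0)*8302 = (2*2)*8302 = 4*8302 = 33208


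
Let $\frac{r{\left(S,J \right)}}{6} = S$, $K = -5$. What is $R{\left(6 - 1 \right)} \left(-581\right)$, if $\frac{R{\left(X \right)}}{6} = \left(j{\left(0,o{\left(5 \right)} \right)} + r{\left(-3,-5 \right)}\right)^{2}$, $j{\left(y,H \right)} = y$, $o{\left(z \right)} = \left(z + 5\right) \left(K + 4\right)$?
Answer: $-1129464$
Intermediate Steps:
$o{\left(z \right)} = -5 - z$ ($o{\left(z \right)} = \left(z + 5\right) \left(-5 + 4\right) = \left(5 + z\right) \left(-1\right) = -5 - z$)
$r{\left(S,J \right)} = 6 S$
$R{\left(X \right)} = 1944$ ($R{\left(X \right)} = 6 \left(0 + 6 \left(-3\right)\right)^{2} = 6 \left(0 - 18\right)^{2} = 6 \left(-18\right)^{2} = 6 \cdot 324 = 1944$)
$R{\left(6 - 1 \right)} \left(-581\right) = 1944 \left(-581\right) = -1129464$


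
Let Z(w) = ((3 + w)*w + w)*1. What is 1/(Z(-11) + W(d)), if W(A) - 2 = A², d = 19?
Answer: 1/440 ≈ 0.0022727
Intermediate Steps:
Z(w) = w + w*(3 + w) (Z(w) = (w*(3 + w) + w)*1 = (w + w*(3 + w))*1 = w + w*(3 + w))
W(A) = 2 + A²
1/(Z(-11) + W(d)) = 1/(-11*(4 - 11) + (2 + 19²)) = 1/(-11*(-7) + (2 + 361)) = 1/(77 + 363) = 1/440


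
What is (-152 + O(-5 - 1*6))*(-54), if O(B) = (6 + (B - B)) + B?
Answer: 8478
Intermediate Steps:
O(B) = 6 + B (O(B) = (6 + 0) + B = 6 + B)
(-152 + O(-5 - 1*6))*(-54) = (-152 + (6 + (-5 - 1*6)))*(-54) = (-152 + (6 + (-5 - 6)))*(-54) = (-152 + (6 - 11))*(-54) = (-152 - 5)*(-54) = -157*(-54) = 8478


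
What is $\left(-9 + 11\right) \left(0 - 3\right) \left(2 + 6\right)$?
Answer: $-48$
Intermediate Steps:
$\left(-9 + 11\right) \left(0 - 3\right) \left(2 + 6\right) = 2 \left(\left(-3\right) 8\right) = 2 \left(-24\right) = -48$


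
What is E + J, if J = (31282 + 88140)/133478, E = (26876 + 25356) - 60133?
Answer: -527245128/66739 ≈ -7900.1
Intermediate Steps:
E = -7901 (E = 52232 - 60133 = -7901)
J = 59711/66739 (J = 119422*(1/133478) = 59711/66739 ≈ 0.89469)
E + J = -7901 + 59711/66739 = -527245128/66739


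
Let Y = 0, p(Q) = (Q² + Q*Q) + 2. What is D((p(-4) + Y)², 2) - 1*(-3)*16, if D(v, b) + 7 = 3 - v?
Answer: -1112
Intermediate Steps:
p(Q) = 2 + 2*Q² (p(Q) = (Q² + Q²) + 2 = 2*Q² + 2 = 2 + 2*Q²)
D(v, b) = -4 - v (D(v, b) = -7 + (3 - v) = -4 - v)
D((p(-4) + Y)², 2) - 1*(-3)*16 = (-4 - ((2 + 2*(-4)²) + 0)²) - 1*(-3)*16 = (-4 - ((2 + 2*16) + 0)²) + 3*16 = (-4 - ((2 + 32) + 0)²) + 48 = (-4 - (34 + 0)²) + 48 = (-4 - 1*34²) + 48 = (-4 - 1*1156) + 48 = (-4 - 1156) + 48 = -1160 + 48 = -1112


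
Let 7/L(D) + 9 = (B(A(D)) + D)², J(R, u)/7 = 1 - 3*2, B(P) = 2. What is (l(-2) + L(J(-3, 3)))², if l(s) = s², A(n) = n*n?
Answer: 18722929/1166400 ≈ 16.052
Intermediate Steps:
A(n) = n²
J(R, u) = -35 (J(R, u) = 7*(1 - 3*2) = 7*(1 - 6) = 7*(-5) = -35)
L(D) = 7/(-9 + (2 + D)²)
(l(-2) + L(J(-3, 3)))² = ((-2)² + 7/(-9 + (2 - 35)²))² = (4 + 7/(-9 + (-33)²))² = (4 + 7/(-9 + 1089))² = (4 + 7/1080)² = (4327/1080)² = 18722929/1166400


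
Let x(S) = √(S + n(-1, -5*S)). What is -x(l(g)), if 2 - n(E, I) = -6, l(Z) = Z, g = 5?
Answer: -√13 ≈ -3.6056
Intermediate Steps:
n(E, I) = 8 (n(E, I) = 2 - 1*(-6) = 2 + 6 = 8)
x(S) = √(8 + S) (x(S) = √(S + 8) = √(8 + S))
-x(l(g)) = -√(8 + 5) = -√13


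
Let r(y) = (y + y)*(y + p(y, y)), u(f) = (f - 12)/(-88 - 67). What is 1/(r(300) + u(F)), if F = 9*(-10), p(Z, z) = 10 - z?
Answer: 155/930102 ≈ 0.00016665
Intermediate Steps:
F = -90
u(f) = 12/155 - f/155 (u(f) = (-12 + f)/(-155) = (-12 + f)*(-1/155) = 12/155 - f/155)
r(y) = 20*y (r(y) = (y + y)*(y + (10 - y)) = (2*y)*10 = 20*y)
1/(r(300) + u(F)) = 1/(20*300 + (12/155 - 1/155*(-90))) = 1/(6000 + (12/155 + 18/31)) = 1/(6000 + 102/155) = 1/(930102/155) = 155/930102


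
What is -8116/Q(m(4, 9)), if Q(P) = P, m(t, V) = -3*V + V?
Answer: 4058/9 ≈ 450.89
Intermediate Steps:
m(t, V) = -2*V
-8116/Q(m(4, 9)) = -8116/((-2*9)) = -8116/(-18) = -8116*(-1/18) = 4058/9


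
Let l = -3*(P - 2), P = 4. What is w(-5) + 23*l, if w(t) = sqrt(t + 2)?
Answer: -138 + I*sqrt(3) ≈ -138.0 + 1.732*I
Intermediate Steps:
w(t) = sqrt(2 + t)
l = -6 (l = -3*(4 - 2) = -3*2 = -6)
w(-5) + 23*l = sqrt(2 - 5) + 23*(-6) = sqrt(-3) - 138 = I*sqrt(3) - 138 = -138 + I*sqrt(3)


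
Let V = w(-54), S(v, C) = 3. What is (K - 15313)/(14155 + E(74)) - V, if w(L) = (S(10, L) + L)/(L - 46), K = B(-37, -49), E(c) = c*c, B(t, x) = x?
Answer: -2537381/1963100 ≈ -1.2925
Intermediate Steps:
E(c) = c**2
K = -49
w(L) = (3 + L)/(-46 + L) (w(L) = (3 + L)/(L - 46) = (3 + L)/(-46 + L))
V = 51/100 (V = (3 - 54)/(-46 - 54) = -51/(-100) = -1/100*(-51) = 51/100 ≈ 0.51000)
(K - 15313)/(14155 + E(74)) - V = (-49 - 15313)/(14155 + 74**2) - 1*51/100 = -15362/(14155 + 5476) - 51/100 = -15362/19631 - 51/100 = -2537381/1963100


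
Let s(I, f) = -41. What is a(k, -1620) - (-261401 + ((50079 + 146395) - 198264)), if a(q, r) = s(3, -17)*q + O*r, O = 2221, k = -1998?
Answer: -3252911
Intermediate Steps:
a(q, r) = -41*q + 2221*r
a(k, -1620) - (-261401 + ((50079 + 146395) - 198264)) = (-41*(-1998) + 2221*(-1620)) - (-261401 + ((50079 + 146395) - 198264)) = (81918 - 3598020) - (-261401 + (196474 - 198264)) = -3516102 - (-261401 - 1790) = -3516102 - 1*(-263191) = -3516102 + 263191 = -3252911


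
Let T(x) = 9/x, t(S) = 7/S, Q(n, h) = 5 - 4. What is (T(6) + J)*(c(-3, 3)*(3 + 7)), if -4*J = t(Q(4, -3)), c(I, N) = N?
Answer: -15/2 ≈ -7.5000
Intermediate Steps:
Q(n, h) = 1
J = -7/4 (J = -7/(4*1) = -7/4 ≈ -1.7500)
(T(6) + J)*(c(-3, 3)*(3 + 7)) = (9/6 - 7/4)*(3*(3 + 7)) = (9*(⅙) - 7/4)*(3*10) = (3/2 - 7/4)*30 = -¼*30 = -15/2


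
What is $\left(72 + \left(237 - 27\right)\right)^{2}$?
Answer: $79524$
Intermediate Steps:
$\left(72 + \left(237 - 27\right)\right)^{2} = \left(72 + 210\right)^{2} = 282^{2} = 79524$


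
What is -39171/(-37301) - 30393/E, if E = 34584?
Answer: 608817/3553768 ≈ 0.17132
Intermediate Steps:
-39171/(-37301) - 30393/E = -39171/(-37301) - 30393/34584 = -39171*(-1/37301) - 30393*1/34584 = 3561/3391 - 921/1048 = 608817/3553768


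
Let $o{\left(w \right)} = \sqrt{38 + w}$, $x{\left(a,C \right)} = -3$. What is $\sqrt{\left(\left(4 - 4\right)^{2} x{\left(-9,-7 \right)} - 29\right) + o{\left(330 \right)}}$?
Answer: $\sqrt{-29 + 4 \sqrt{23}} \approx 3.1332 i$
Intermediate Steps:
$\sqrt{\left(\left(4 - 4\right)^{2} x{\left(-9,-7 \right)} - 29\right) + o{\left(330 \right)}} = \sqrt{\left(\left(4 - 4\right)^{2} \left(-3\right) - 29\right) + \sqrt{38 + 330}} = \sqrt{\left(0^{2} \left(-3\right) - 29\right) + \sqrt{368}} = \sqrt{\left(0 \left(-3\right) - 29\right) + 4 \sqrt{23}} = \sqrt{\left(0 - 29\right) + 4 \sqrt{23}} = \sqrt{-29 + 4 \sqrt{23}}$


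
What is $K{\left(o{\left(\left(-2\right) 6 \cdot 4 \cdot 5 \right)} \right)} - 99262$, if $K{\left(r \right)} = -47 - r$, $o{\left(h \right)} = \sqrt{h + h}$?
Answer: $-99309 - 4 i \sqrt{30} \approx -99309.0 - 21.909 i$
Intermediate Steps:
$o{\left(h \right)} = \sqrt{2} \sqrt{h}$ ($o{\left(h \right)} = \sqrt{2 h} = \sqrt{2} \sqrt{h}$)
$K{\left(o{\left(\left(-2\right) 6 \cdot 4 \cdot 5 \right)} \right)} - 99262 = \left(-47 - \sqrt{2} \sqrt{\left(-2\right) 6 \cdot 4 \cdot 5}\right) - 99262 = \left(-47 - \sqrt{2} \sqrt{\left(-12\right) 20}\right) - 99262 = \left(-47 - \sqrt{2} \sqrt{-240}\right) - 99262 = \left(-47 - \sqrt{2} \cdot 4 i \sqrt{15}\right) - 99262 = \left(-47 - 4 i \sqrt{30}\right) - 99262 = -99309 - 4 i \sqrt{30}$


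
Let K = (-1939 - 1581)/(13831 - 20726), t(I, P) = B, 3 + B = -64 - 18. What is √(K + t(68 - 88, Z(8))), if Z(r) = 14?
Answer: I*√160668669/1379 ≈ 9.1918*I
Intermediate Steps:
B = -85 (B = -3 + (-64 - 18) = -3 - 82 = -85)
t(I, P) = -85
K = 704/1379 (K = -3520/(-6895) = -3520*(-1/6895) = 704/1379 ≈ 0.51052)
√(K + t(68 - 88, Z(8))) = √(704/1379 - 85) = √(-116511/1379) = I*√160668669/1379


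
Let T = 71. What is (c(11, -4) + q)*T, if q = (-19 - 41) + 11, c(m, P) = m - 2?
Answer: -2840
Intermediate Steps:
c(m, P) = -2 + m
q = -49 (q = -60 + 11 = -49)
(c(11, -4) + q)*T = ((-2 + 11) - 49)*71 = (9 - 49)*71 = -40*71 = -2840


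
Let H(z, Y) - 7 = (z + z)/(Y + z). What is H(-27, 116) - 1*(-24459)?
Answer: 2177420/89 ≈ 24465.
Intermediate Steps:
H(z, Y) = 7 + 2*z/(Y + z) (H(z, Y) = 7 + (z + z)/(Y + z) = 7 + (2*z)/(Y + z) = 7 + 2*z/(Y + z))
H(-27, 116) - 1*(-24459) = (7*116 + 9*(-27))/(116 - 27) - 1*(-24459) = (812 - 243)/89 + 24459 = (1/89)*569 + 24459 = 569/89 + 24459 = 2177420/89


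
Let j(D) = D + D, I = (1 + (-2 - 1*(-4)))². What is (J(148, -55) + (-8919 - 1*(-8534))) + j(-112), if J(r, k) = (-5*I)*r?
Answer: -7269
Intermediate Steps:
I = 9 (I = (1 + (-2 + 4))² = (1 + 2)² = 3² = 9)
j(D) = 2*D
J(r, k) = -45*r (J(r, k) = (-5*9)*r = -45*r)
(J(148, -55) + (-8919 - 1*(-8534))) + j(-112) = (-45*148 + (-8919 - 1*(-8534))) + 2*(-112) = (-6660 + (-8919 + 8534)) - 224 = (-6660 - 385) - 224 = -7045 - 224 = -7269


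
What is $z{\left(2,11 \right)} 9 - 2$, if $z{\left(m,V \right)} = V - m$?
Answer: $79$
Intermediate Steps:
$z{\left(2,11 \right)} 9 - 2 = \left(11 - 2\right) 9 - 2 = 9 \cdot 9 - 2 = 81 - 2 = 79$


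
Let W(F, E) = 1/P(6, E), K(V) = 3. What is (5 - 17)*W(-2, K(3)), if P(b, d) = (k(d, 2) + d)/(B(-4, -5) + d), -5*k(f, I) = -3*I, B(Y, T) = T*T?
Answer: -80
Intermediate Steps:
B(Y, T) = T²
k(f, I) = 3*I/5 (k(f, I) = -(-3)*I/5 = 3*I/5)
P(b, d) = (6/5 + d)/(25 + d) (P(b, d) = ((⅗)*2 + d)/((-5)² + d) = (6/5 + d)/(25 + d))
W(F, E) = (25 + E)/(6/5 + E) (W(F, E) = 1/((6/5 + E)/(25 + E)) = (25 + E)/(6/5 + E))
(5 - 17)*W(-2, K(3)) = (5 - 17)*(5*(25 + 3)/(6 + 5*3)) = -60*28/(6 + 15) = -60*28/21 = -12*20/3 = -80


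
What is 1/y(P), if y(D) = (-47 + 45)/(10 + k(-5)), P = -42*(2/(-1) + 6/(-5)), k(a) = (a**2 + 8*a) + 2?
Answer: 3/2 ≈ 1.5000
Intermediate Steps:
k(a) = 2 + a**2 + 8*a
P = 672/5 (P = -42*(2*(-1) + 6*(-1/5)) = -42*(-2 - 6/5) = -42*(-16/5) = 672/5 ≈ 134.40)
y(D) = 2/3 (y(D) = (-47 + 45)/(10 + (2 + (-5)**2 + 8*(-5))) = -2/(10 + (2 + 25 - 40)) = -2/(10 - 13) = -2/(-3) = -2*(-1/3) = 2/3)
1/y(P) = 1/(2/3) = 3/2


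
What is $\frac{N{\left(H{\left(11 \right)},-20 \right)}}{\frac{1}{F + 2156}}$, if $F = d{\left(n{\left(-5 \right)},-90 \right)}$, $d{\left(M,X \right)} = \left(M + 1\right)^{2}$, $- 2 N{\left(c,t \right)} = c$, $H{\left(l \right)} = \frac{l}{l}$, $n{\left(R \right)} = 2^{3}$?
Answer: $- \frac{2237}{2} \approx -1118.5$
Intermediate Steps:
$n{\left(R \right)} = 8$
$H{\left(l \right)} = 1$
$N{\left(c,t \right)} = - \frac{c}{2}$
$d{\left(M,X \right)} = \left(1 + M\right)^{2}$
$F = 81$ ($F = \left(1 + 8\right)^{2} = 9^{2} = 81$)
$\frac{N{\left(H{\left(11 \right)},-20 \right)}}{\frac{1}{F + 2156}} = \frac{\left(- \frac{1}{2}\right) 1}{\frac{1}{81 + 2156}} = - \frac{1}{2 \cdot \frac{1}{2237}} = - \frac{\frac{1}{\frac{1}{2237}}}{2} = \left(- \frac{1}{2}\right) 2237 = - \frac{2237}{2}$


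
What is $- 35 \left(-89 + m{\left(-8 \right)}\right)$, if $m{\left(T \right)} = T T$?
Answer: $875$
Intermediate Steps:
$m{\left(T \right)} = T^{2}$
$- 35 \left(-89 + m{\left(-8 \right)}\right) = - 35 \left(-89 + \left(-8\right)^{2}\right) = - 35 \left(-89 + 64\right) = \left(-35\right) \left(-25\right) = 875$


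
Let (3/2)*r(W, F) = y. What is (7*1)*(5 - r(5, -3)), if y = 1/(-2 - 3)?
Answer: 539/15 ≈ 35.933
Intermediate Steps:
y = -⅕ (y = 1/(-5) = -⅕ ≈ -0.20000)
r(W, F) = -2/15 (r(W, F) = (⅔)*(-⅕) = -2/15)
(7*1)*(5 - r(5, -3)) = (7*1)*(5 - 1*(-2/15)) = 7*(5 + 2/15) = 7*(77/15) = 539/15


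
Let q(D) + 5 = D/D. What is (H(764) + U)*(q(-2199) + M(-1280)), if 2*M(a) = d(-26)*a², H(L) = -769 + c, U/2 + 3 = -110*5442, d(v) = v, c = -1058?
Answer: 25539300437892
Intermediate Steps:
U = -1197246 (U = -6 + 2*(-110*5442) = -6 + 2*(-598620) = -6 - 1197240 = -1197246)
H(L) = -1827 (H(L) = -769 - 1058 = -1827)
M(a) = -13*a² (M(a) = (-26*a²)/2 = -13*a²)
q(D) = -4 (q(D) = -5 + D/D = -5 + 1 = -4)
(H(764) + U)*(q(-2199) + M(-1280)) = (-1827 - 1197246)*(-4 - 13*(-1280)²) = -1199073*(-4 - 13*1638400) = -1199073*(-4 - 21299200) = -1199073*(-21299204) = 25539300437892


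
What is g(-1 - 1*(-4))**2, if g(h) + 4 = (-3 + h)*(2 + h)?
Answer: 16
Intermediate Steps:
g(h) = -4 + (-3 + h)*(2 + h)
g(-1 - 1*(-4))**2 = (-10 + (-1 - 1*(-4))**2 - (-1 - 1*(-4)))**2 = (-10 + (-1 + 4)**2 - (-1 + 4))**2 = (-10 + 3**2 - 1*3)**2 = (-10 + 9 - 3)**2 = (-4)**2 = 16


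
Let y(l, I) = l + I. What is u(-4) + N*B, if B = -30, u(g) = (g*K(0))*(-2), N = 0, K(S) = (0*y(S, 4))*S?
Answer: 0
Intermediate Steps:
y(l, I) = I + l
K(S) = 0 (K(S) = (0*(4 + S))*S = 0*S = 0)
u(g) = 0 (u(g) = (g*0)*(-2) = 0*(-2) = 0)
u(-4) + N*B = 0 + 0*(-30) = 0 + 0 = 0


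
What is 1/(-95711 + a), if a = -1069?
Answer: -1/96780 ≈ -1.0333e-5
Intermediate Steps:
1/(-95711 + a) = 1/(-95711 - 1069) = 1/(-96780) = -1/96780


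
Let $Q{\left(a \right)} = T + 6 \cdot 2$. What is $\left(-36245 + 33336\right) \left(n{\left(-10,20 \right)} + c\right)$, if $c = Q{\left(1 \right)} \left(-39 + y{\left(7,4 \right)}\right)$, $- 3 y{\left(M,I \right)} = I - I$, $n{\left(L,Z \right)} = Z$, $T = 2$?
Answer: $1530134$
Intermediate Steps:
$Q{\left(a \right)} = 14$ ($Q{\left(a \right)} = 2 + 6 \cdot 2 = 2 + 12 = 14$)
$y{\left(M,I \right)} = 0$ ($y{\left(M,I \right)} = - \frac{I - I}{3} = \left(- \frac{1}{3}\right) 0 = 0$)
$c = -546$ ($c = 14 \left(-39 + 0\right) = 14 \left(-39\right) = -546$)
$\left(-36245 + 33336\right) \left(n{\left(-10,20 \right)} + c\right) = \left(-36245 + 33336\right) \left(20 - 546\right) = \left(-2909\right) \left(-526\right) = 1530134$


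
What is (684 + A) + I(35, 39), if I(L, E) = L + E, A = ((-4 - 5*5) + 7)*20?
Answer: 318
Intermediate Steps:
A = -440 (A = ((-4 - 25) + 7)*20 = (-29 + 7)*20 = -22*20 = -440)
I(L, E) = E + L
(684 + A) + I(35, 39) = (684 - 440) + (39 + 35) = 244 + 74 = 318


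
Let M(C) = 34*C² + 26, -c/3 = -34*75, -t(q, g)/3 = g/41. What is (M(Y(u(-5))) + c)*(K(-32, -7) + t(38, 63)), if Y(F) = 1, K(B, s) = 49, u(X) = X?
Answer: 14032200/41 ≈ 3.4225e+5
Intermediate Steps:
t(q, g) = -3*g/41
c = 7650 (c = -(-102)*75 = -3*(-2550) = 7650)
M(C) = 26 + 34*C²
(M(Y(u(-5))) + c)*(K(-32, -7) + t(38, 63)) = ((26 + 34*1²) + 7650)*(49 - 3/41*63) = ((26 + 34*1) + 7650)*(49 - 189/41) = ((26 + 34) + 7650)*(1820/41) = (60 + 7650)*(1820/41) = 7710*(1820/41) = 14032200/41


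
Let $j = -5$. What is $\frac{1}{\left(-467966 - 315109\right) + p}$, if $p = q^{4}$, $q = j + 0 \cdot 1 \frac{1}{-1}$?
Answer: $- \frac{1}{782450} \approx -1.278 \cdot 10^{-6}$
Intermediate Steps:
$q = -5$ ($q = -5 + 0 \cdot 1 \frac{1}{-1} = -5 + 0 \cdot 1 \left(-1\right) = -5 + 0 \left(-1\right) = -5 + 0 = -5$)
$p = 625$ ($p = \left(-5\right)^{4} = 625$)
$\frac{1}{\left(-467966 - 315109\right) + p} = \frac{1}{\left(-467966 - 315109\right) + 625} = \frac{1}{-783075 + 625} = \frac{1}{-782450} = - \frac{1}{782450}$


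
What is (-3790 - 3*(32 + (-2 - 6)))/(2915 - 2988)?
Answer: 3862/73 ≈ 52.904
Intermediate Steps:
(-3790 - 3*(32 + (-2 - 6)))/(2915 - 2988) = (-3790 - 3*(32 - 8))/(-73) = (-3790 - 3*24)*(-1/73) = (-3790 - 72)*(-1/73) = -3862*(-1/73) = 3862/73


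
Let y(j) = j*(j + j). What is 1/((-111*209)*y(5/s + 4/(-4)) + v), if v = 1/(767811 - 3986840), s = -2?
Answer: -6438058/3659234434781 ≈ -1.7594e-6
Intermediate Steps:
y(j) = 2*j² (y(j) = j*(2*j) = 2*j²)
v = -1/3219029 (v = 1/(-3219029) = -1/3219029 ≈ -3.1065e-7)
1/((-111*209)*y(5/s + 4/(-4)) + v) = 1/((-111*209)*(2*(5/(-2) + 4/(-4))²) - 1/3219029) = 1/(-46398*(5*(-½) + 4*(-¼))² - 1/3219029) = 1/(-46398*(-5/2 - 1)² - 1/3219029) = 1/(-46398*(-7/2)² - 1/3219029) = 1/(-46398*49/4 - 1/3219029) = 1/(-23199*49/2 - 1/3219029) = 1/(-1136751/2 - 1/3219029) = 1/(-3659234434781/6438058) = -6438058/3659234434781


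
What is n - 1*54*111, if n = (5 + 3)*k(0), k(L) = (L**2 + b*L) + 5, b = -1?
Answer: -5954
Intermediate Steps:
k(L) = 5 + L**2 - L (k(L) = (L**2 - L) + 5 = 5 + L**2 - L)
n = 40 (n = (5 + 3)*(5 + 0**2 - 1*0) = 8*(5 + 0 + 0) = 8*5 = 40)
n - 1*54*111 = 40 - 1*54*111 = 40 - 54*111 = 40 - 5994 = -5954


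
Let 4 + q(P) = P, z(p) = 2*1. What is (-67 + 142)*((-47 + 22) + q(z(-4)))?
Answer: -2025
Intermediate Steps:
z(p) = 2
q(P) = -4 + P
(-67 + 142)*((-47 + 22) + q(z(-4))) = (-67 + 142)*((-47 + 22) + (-4 + 2)) = 75*(-25 - 2) = 75*(-27) = -2025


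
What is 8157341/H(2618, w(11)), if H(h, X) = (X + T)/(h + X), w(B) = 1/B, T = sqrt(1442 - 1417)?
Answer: 234923263459/56 ≈ 4.1951e+9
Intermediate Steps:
T = 5 (T = sqrt(25) = 5)
w(B) = 1/B
H(h, X) = (5 + X)/(X + h) (H(h, X) = (X + 5)/(h + X) = (5 + X)/(X + h))
8157341/H(2618, w(11)) = 8157341/(((5 + 1/11)/(1/11 + 2618))) = 8157341/(((56/11)/(28799/11))) = 8157341/(((11/28799)*(56/11))) = 8157341/(56/28799) = 8157341*(28799/56) = 234923263459/56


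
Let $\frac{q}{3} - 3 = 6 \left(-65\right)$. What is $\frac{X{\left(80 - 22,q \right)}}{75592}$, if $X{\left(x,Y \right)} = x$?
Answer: $\frac{29}{37796} \approx 0.00076728$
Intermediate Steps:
$q = -1161$ ($q = 9 + 3 \cdot 6 \left(-65\right) = 9 + 3 \left(-390\right) = 9 - 1170 = -1161$)
$\frac{X{\left(80 - 22,q \right)}}{75592} = \frac{80 - 22}{75592} = 58 \cdot \frac{1}{75592} = \frac{29}{37796}$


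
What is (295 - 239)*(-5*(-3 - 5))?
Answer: 2240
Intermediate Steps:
(295 - 239)*(-5*(-3 - 5)) = 56*(-5*(-8)) = 56*40 = 2240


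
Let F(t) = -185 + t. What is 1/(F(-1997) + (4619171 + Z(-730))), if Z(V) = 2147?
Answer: 1/4619136 ≈ 2.1649e-7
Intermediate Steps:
1/(F(-1997) + (4619171 + Z(-730))) = 1/((-185 - 1997) + (4619171 + 2147)) = 1/(-2182 + 4621318) = 1/4619136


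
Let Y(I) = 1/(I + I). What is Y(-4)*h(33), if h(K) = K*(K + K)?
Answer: -1089/4 ≈ -272.25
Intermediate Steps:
Y(I) = 1/(2*I)
h(K) = 2*K**2 (h(K) = K*(2*K) = 2*K**2)
Y(-4)*h(33) = ((1/2)/(-4))*(2*33**2) = ((1/2)*(-1/4))*(2*1089) = -1/8*2178 = -1089/4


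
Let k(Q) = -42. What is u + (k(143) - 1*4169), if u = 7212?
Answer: 3001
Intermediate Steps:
u + (k(143) - 1*4169) = 7212 + (-42 - 1*4169) = 7212 + (-42 - 4169) = 7212 - 4211 = 3001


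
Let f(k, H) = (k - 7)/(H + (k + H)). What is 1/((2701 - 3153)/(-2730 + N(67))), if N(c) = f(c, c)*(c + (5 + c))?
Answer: 90065/15142 ≈ 5.9480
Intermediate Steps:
f(k, H) = (-7 + k)/(k + 2*H) (f(k, H) = (-7 + k)/(H + (H + k)) = (-7 + k)/(k + 2*H))
N(c) = (-7 + c)*(5 + 2*c)/(3*c) (N(c) = ((-7 + c)/(c + 2*c))*(c + (5 + c)) = ((-7 + c)/((3*c)))*(5 + 2*c) = ((1/(3*c))*(-7 + c))*(5 + 2*c) = ((-7 + c)/(3*c))*(5 + 2*c) = (-7 + c)*(5 + 2*c)/(3*c))
1/((2701 - 3153)/(-2730 + N(67))) = 1/((2701 - 3153)/(-2730 + (⅓)*(-7 + 67)*(5 + 2*67)/67)) = 1/(-452/(-2730 + (⅓)*(1/67)*60*(5 + 134))) = 1/(-452/(-2730 + (⅓)*(1/67)*60*139)) = 1/(-452/(-2730 + 2780/67)) = 1/(-452/(-180130/67)) = 1/(-452*(-67/180130)) = 1/(15142/90065) = 90065/15142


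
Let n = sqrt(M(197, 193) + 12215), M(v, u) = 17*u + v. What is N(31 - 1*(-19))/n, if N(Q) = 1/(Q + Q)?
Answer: sqrt(15693)/1569300 ≈ 7.9826e-5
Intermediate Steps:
M(v, u) = v + 17*u
N(Q) = 1/(2*Q)
n = sqrt(15693) (n = sqrt((197 + 17*193) + 12215) = sqrt((197 + 3281) + 12215) = sqrt(3478 + 12215) = sqrt(15693) ≈ 125.27)
N(31 - 1*(-19))/n = (1/(2*(31 - 1*(-19))))/(sqrt(15693)) = (1/(2*(31 + 19)))*(sqrt(15693)/15693) = ((1/2)/50)*(sqrt(15693)/15693) = ((1/2)*(1/50))*(sqrt(15693)/15693) = (sqrt(15693)/15693)/100 = sqrt(15693)/1569300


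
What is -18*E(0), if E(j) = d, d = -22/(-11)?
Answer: -36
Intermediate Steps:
d = 2 (d = -22*(-1/11) = 2)
E(j) = 2
-18*E(0) = -18*2 = -36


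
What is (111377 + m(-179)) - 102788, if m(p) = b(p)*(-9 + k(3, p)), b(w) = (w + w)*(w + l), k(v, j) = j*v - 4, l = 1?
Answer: -35039611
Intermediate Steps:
k(v, j) = -4 + j*v
b(w) = 2*w*(1 + w) (b(w) = (w + w)*(w + 1) = (2*w)*(1 + w) = 2*w*(1 + w))
m(p) = 2*p*(1 + p)*(-13 + 3*p) (m(p) = (2*p*(1 + p))*(-9 + (-4 + p*3)) = (2*p*(1 + p))*(-9 + (-4 + 3*p)) = (2*p*(1 + p))*(-13 + 3*p) = 2*p*(1 + p)*(-13 + 3*p))
(111377 + m(-179)) - 102788 = (111377 + 2*(-179)*(1 - 179)*(-13 + 3*(-179))) - 102788 = (111377 + 2*(-179)*(-178)*(-13 - 537)) - 102788 = (111377 + 2*(-179)*(-178)*(-550)) - 102788 = (111377 - 35048200) - 102788 = -34936823 - 102788 = -35039611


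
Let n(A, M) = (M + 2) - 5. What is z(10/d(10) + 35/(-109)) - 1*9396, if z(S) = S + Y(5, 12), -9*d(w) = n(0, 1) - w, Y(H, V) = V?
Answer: -2044147/218 ≈ -9376.8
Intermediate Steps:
n(A, M) = -3 + M (n(A, M) = (2 + M) - 5 = -3 + M)
d(w) = 2/9 + w/9 (d(w) = -((-3 + 1) - w)/9 = -(-2 - w)/9 = 2/9 + w/9)
z(S) = 12 + S (z(S) = S + 12 = 12 + S)
z(10/d(10) + 35/(-109)) - 1*9396 = (12 + (10/(2/9 + (⅑)*10) + 35/(-109))) - 1*9396 = (12 + (10/(2/9 + 10/9) + 35*(-1/109))) - 9396 = (12 + (10/(4/3) - 35/109)) - 9396 = (12 + (10*(¾) - 35/109)) - 9396 = (12 + (15/2 - 35/109)) - 9396 = (12 + 1565/218) - 9396 = 4181/218 - 9396 = -2044147/218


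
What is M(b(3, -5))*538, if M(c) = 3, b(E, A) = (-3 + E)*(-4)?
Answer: 1614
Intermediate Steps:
b(E, A) = 12 - 4*E
M(b(3, -5))*538 = 3*538 = 1614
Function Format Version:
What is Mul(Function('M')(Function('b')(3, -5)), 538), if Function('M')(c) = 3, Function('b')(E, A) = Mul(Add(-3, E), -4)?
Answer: 1614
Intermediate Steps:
Function('b')(E, A) = Add(12, Mul(-4, E))
Mul(Function('M')(Function('b')(3, -5)), 538) = Mul(3, 538) = 1614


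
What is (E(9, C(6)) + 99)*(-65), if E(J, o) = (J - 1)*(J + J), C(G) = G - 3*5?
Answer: -15795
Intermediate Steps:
C(G) = -15 + G (C(G) = G - 15 = -15 + G)
E(J, o) = 2*J*(-1 + J) (E(J, o) = (-1 + J)*(2*J) = 2*J*(-1 + J))
(E(9, C(6)) + 99)*(-65) = (2*9*(-1 + 9) + 99)*(-65) = (2*9*8 + 99)*(-65) = (144 + 99)*(-65) = 243*(-65) = -15795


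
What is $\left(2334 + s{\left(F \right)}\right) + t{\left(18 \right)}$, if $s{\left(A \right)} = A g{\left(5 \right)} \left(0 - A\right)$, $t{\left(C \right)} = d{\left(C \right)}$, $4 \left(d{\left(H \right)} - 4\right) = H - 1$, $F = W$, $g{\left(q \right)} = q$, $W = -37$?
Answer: $- \frac{18011}{4} \approx -4502.8$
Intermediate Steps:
$F = -37$
$d{\left(H \right)} = \frac{15}{4} + \frac{H}{4}$ ($d{\left(H \right)} = 4 + \frac{H - 1}{4} = 4 + \frac{-1 + H}{4} = 4 + \left(- \frac{1}{4} + \frac{H}{4}\right) = \frac{15}{4} + \frac{H}{4}$)
$t{\left(C \right)} = \frac{15}{4} + \frac{C}{4}$
$s{\left(A \right)} = - 5 A^{2}$ ($s{\left(A \right)} = A 5 \left(0 - A\right) = 5 A \left(- A\right) = - 5 A^{2}$)
$\left(2334 + s{\left(F \right)}\right) + t{\left(18 \right)} = \left(2334 - 5 \left(-37\right)^{2}\right) + \left(\frac{15}{4} + \frac{1}{4} \cdot 18\right) = \left(2334 - 6845\right) + \left(\frac{15}{4} + \frac{9}{2}\right) = \left(2334 - 6845\right) + \frac{33}{4} = -4511 + \frac{33}{4} = - \frac{18011}{4}$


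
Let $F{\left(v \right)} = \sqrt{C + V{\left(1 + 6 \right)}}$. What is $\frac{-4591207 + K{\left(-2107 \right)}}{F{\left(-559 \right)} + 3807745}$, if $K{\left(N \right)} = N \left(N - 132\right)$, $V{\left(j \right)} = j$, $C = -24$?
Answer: $\frac{4717348085}{142146293971} - \frac{21061 i \sqrt{17}}{2416486997507} \approx 0.033187 - 3.5935 \cdot 10^{-8} i$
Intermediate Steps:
$K{\left(N \right)} = N \left(-132 + N\right)$
$F{\left(v \right)} = i \sqrt{17}$ ($F{\left(v \right)} = \sqrt{-24 + \left(1 + 6\right)} = \sqrt{-24 + 7} = \sqrt{-17} = i \sqrt{17}$)
$\frac{-4591207 + K{\left(-2107 \right)}}{F{\left(-559 \right)} + 3807745} = \frac{-4591207 - 2107 \left(-132 - 2107\right)}{i \sqrt{17} + 3807745} = \frac{-4591207 - -4717573}{3807745 + i \sqrt{17}} = \frac{-4591207 + 4717573}{3807745 + i \sqrt{17}} = \frac{126366}{3807745 + i \sqrt{17}}$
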